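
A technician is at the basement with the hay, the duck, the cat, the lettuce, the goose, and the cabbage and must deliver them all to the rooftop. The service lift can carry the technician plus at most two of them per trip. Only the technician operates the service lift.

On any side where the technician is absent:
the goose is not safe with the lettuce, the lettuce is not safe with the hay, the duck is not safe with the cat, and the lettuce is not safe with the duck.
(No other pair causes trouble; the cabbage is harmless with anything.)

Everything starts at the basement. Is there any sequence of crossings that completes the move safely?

1. Technician goes to the rooftop with the duck and the lettuce.  [the basement: the cabbage, the cat, the goose, the hay | the rooftop: the duck, the lettuce]
2. Technician goes back to the basement with the duck.  [the basement: the cabbage, the cat, the duck, the goose, the hay | the rooftop: the lettuce]
3. Technician goes to the rooftop with the duck and the hay.  [the basement: the cabbage, the cat, the goose | the rooftop: the duck, the hay, the lettuce]
4. Technician goes back to the basement with the lettuce.  [the basement: the cabbage, the cat, the goose, the lettuce | the rooftop: the duck, the hay]
5. Technician goes to the rooftop with the cabbage and the goose.  [the basement: the cat, the lettuce | the rooftop: the cabbage, the duck, the goose, the hay]
6. Technician goes back to the basement alone.  [the basement: the cat, the lettuce | the rooftop: the cabbage, the duck, the goose, the hay]
7. Technician goes to the rooftop with the cat and the lettuce.  [the basement: — | the rooftop: the cabbage, the cat, the duck, the goose, the hay, the lettuce]

Yes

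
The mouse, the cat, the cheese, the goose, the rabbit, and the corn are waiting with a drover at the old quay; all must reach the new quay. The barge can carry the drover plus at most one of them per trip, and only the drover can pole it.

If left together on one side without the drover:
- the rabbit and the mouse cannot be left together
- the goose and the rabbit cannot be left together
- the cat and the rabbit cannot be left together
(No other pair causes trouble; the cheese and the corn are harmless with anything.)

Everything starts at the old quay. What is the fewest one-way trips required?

Following every safe sequence of crossings from the start, the most of the 6 that can be at the new quay as the barge arrives there on crossings 1, 3, 5, 7 is 1, 2, 3, 4 respectively; the best ever achieved is 4 of 6.
From crossing 9 on, no configuration arises that was not already reachable earlier: only 36 distinct safe configurations (who is on which side, and where the barge is) can ever be reached, none of them has everyone across, and every continuation just revisits them. So no valid plan exists.

impossible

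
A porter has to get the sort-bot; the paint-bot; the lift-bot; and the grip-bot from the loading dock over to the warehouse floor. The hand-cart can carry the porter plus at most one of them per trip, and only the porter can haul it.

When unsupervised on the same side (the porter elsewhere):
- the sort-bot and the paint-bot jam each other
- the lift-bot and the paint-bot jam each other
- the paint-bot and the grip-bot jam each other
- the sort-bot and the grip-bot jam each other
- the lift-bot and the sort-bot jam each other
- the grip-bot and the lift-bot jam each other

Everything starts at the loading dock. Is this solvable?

Whatever the first load, the items left behind include a forbidden pair without the porter. No opening move is safe, so no plan exists.

No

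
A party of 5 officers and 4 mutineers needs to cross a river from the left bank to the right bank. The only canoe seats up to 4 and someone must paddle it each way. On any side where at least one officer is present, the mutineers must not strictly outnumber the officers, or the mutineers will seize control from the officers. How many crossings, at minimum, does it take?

Counting alone: each trip to the right bank takes at most 4 across and each return brings at least 1 back, so after t trips out (and t−1 returns) at most 4t − (t−1) of the 9 are across; that first reaches 9 at t = 3, so at least 5 crossings are needed.
The plan below uses exactly 5 crossings, so it is optimal:
1. 3 mutineers → the right bank.  (the left bank: 5O 1M; the right bank: 0O 3M)
2. 1 mutineer ← the left bank.  (the left bank: 5O 2M; the right bank: 0O 2M)
3. 3 officers and 1 mutineer → the right bank.  (the left bank: 2O 1M; the right bank: 3O 3M)
4. 1 mutineer ← the left bank.  (the left bank: 2O 2M; the right bank: 3O 2M)
5. 2 officers and 2 mutineers → the right bank.  (the left bank: 0O 0M; the right bank: 5O 4M)

5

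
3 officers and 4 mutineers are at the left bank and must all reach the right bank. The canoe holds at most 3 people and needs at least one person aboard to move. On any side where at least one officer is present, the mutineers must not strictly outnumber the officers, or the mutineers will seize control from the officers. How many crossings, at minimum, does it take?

impossible

The mutineers already outnumber the officers at the left bank before anyone moves, so the starting position itself is disallowed.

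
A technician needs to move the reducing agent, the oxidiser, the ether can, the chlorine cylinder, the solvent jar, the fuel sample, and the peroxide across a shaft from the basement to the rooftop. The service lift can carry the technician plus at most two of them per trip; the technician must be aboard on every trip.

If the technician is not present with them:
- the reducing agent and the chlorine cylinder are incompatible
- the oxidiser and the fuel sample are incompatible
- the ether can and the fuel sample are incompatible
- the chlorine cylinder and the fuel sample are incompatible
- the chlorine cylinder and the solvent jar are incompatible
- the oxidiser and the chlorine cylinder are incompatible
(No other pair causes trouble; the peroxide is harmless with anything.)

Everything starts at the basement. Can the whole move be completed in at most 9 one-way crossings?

No

Counting alone: the technician can take at most 2 across per trip to the rooftop, so moving all 7 needs at least 4 loaded trips out, with a return between consecutive ones — at least 7 crossings.
The safety rule pushes this higher. Following every safe sequence of crossings, the most of the 7 that can be at the rooftop as the service lift arrives there on crossings 7, 9 is 5, 6 respectively — never all 7.
So the move cannot be finished within 9 crossings. (The shortest complete plan takes 11:)
1. Technician goes to the rooftop with the chlorine cylinder and the fuel sample.  [the basement: the ether can, the oxidiser, the peroxide, the reducing agent, the solvent jar | the rooftop: the chlorine cylinder, the fuel sample]
2. Technician goes back to the basement with the chlorine cylinder.  [the basement: the chlorine cylinder, the ether can, the oxidiser, the peroxide, the reducing agent, the solvent jar | the rooftop: the fuel sample]
3. Technician goes to the rooftop with the chlorine cylinder and the reducing agent.  [the basement: the ether can, the oxidiser, the peroxide, the solvent jar | the rooftop: the chlorine cylinder, the fuel sample, the reducing agent]
4. Technician goes back to the basement with the chlorine cylinder.  [the basement: the chlorine cylinder, the ether can, the oxidiser, the peroxide, the solvent jar | the rooftop: the fuel sample, the reducing agent]
5. Technician goes to the rooftop with the oxidiser and the solvent jar.  [the basement: the chlorine cylinder, the ether can, the peroxide | the rooftop: the fuel sample, the oxidiser, the reducing agent, the solvent jar]
6. Technician goes back to the basement with the oxidiser.  [the basement: the chlorine cylinder, the ether can, the oxidiser, the peroxide | the rooftop: the fuel sample, the reducing agent, the solvent jar]
7. Technician goes to the rooftop with the ether can and the oxidiser.  [the basement: the chlorine cylinder, the peroxide | the rooftop: the ether can, the fuel sample, the oxidiser, the reducing agent, the solvent jar]
8. Technician goes back to the basement with the fuel sample.  [the basement: the chlorine cylinder, the fuel sample, the peroxide | the rooftop: the ether can, the oxidiser, the reducing agent, the solvent jar]
9. Technician goes to the rooftop with the chlorine cylinder and the peroxide.  [the basement: the fuel sample | the rooftop: the chlorine cylinder, the ether can, the oxidiser, the peroxide, the reducing agent, the solvent jar]
10. Technician goes back to the basement with the chlorine cylinder.  [the basement: the chlorine cylinder, the fuel sample | the rooftop: the ether can, the oxidiser, the peroxide, the reducing agent, the solvent jar]
11. Technician goes to the rooftop with the chlorine cylinder and the fuel sample.  [the basement: — | the rooftop: the chlorine cylinder, the ether can, the fuel sample, the oxidiser, the peroxide, the reducing agent, the solvent jar]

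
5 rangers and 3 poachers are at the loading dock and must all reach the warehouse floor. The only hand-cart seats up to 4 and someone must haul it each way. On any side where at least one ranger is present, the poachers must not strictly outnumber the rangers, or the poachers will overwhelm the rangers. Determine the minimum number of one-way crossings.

5

Counting alone: each trip to the warehouse floor takes at most 4 across and each return brings at least 1 back, so after t trips out (and t−1 returns) at most 4t − (t−1) of the 8 are across; that first reaches 8 at t = 3, so at least 5 crossings are needed.
The plan below uses exactly 5 crossings, so it is optimal:
1. 2 poachers → the warehouse floor.  (the loading dock: 5R 1P; the warehouse floor: 0R 2P)
2. 1 poacher ← the loading dock.  (the loading dock: 5R 2P; the warehouse floor: 0R 1P)
3. 3 rangers and 1 poacher → the warehouse floor.  (the loading dock: 2R 1P; the warehouse floor: 3R 2P)
4. 1 poacher ← the loading dock.  (the loading dock: 2R 2P; the warehouse floor: 3R 1P)
5. 2 rangers and 2 poachers → the warehouse floor.  (the loading dock: 0R 0P; the warehouse floor: 5R 3P)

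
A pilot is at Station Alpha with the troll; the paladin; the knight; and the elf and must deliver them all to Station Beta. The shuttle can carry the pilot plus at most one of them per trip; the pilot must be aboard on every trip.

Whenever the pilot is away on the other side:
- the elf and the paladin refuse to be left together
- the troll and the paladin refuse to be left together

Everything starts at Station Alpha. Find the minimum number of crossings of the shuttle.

Counting alone: the pilot can take at most 1 across per trip to Station Beta, so moving all 4 needs at least 4 loaded trips out, with a return between consecutive ones — at least 7 crossings.
The safety rule pushes this higher. Following every safe sequence of crossings, the most of the 4 that can be at Station Beta as the shuttle arrives there on crossing 7 is 3 — never all 4.
So no plan with fewer than 9 crossings exists, and this one achieves 9:
1. Pilot goes to Station Beta with the paladin.  [Station Alpha: the elf, the knight, the troll | Station Beta: the paladin]
2. Pilot goes back to Station Alpha alone.  [Station Alpha: the elf, the knight, the troll | Station Beta: the paladin]
3. Pilot goes to Station Beta with the troll.  [Station Alpha: the elf, the knight | Station Beta: the paladin, the troll]
4. Pilot goes back to Station Alpha with the paladin.  [Station Alpha: the elf, the knight, the paladin | Station Beta: the troll]
5. Pilot goes to Station Beta with the elf.  [Station Alpha: the knight, the paladin | Station Beta: the elf, the troll]
6. Pilot goes back to Station Alpha alone.  [Station Alpha: the knight, the paladin | Station Beta: the elf, the troll]
7. Pilot goes to Station Beta with the knight.  [Station Alpha: the paladin | Station Beta: the elf, the knight, the troll]
8. Pilot goes back to Station Alpha alone.  [Station Alpha: the paladin | Station Beta: the elf, the knight, the troll]
9. Pilot goes to Station Beta with the paladin.  [Station Alpha: — | Station Beta: the elf, the knight, the paladin, the troll]

9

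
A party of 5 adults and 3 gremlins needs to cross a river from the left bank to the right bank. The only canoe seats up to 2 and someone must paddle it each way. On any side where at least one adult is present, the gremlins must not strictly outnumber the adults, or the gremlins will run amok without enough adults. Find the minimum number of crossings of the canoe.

Counting alone: each trip to the right bank takes at most 2 across and each return brings at least 1 back, so after t trips out (and t−1 returns) at most 2t − (t−1) of the 8 are across; that first reaches 8 at t = 7, so at least 13 crossings are needed.
The plan below uses exactly 13 crossings, so it is optimal:
1. 2 gremlins → the right bank.  (the left bank: 5A 1G; the right bank: 0A 2G)
2. 1 gremlin ← the left bank.  (the left bank: 5A 2G; the right bank: 0A 1G)
3. 2 gremlins → the right bank.  (the left bank: 5A 0G; the right bank: 0A 3G)
4. 1 gremlin ← the left bank.  (the left bank: 5A 1G; the right bank: 0A 2G)
5. 2 adults → the right bank.  (the left bank: 3A 1G; the right bank: 2A 2G)
6. 1 gremlin ← the left bank.  (the left bank: 3A 2G; the right bank: 2A 1G)
7. 1 adult and 1 gremlin → the right bank.  (the left bank: 2A 1G; the right bank: 3A 2G)
8. 1 gremlin ← the left bank.  (the left bank: 2A 2G; the right bank: 3A 1G)
9. 2 gremlins → the right bank.  (the left bank: 2A 0G; the right bank: 3A 3G)
10. 1 gremlin ← the left bank.  (the left bank: 2A 1G; the right bank: 3A 2G)
11. 1 adult and 1 gremlin → the right bank.  (the left bank: 1A 0G; the right bank: 4A 3G)
12. 1 gremlin ← the left bank.  (the left bank: 1A 1G; the right bank: 4A 2G)
13. 1 adult and 1 gremlin → the right bank.  (the left bank: 0A 0G; the right bank: 5A 3G)

13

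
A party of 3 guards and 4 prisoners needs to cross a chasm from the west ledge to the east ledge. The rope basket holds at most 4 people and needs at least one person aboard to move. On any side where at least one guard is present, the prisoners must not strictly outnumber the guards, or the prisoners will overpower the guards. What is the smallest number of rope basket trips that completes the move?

impossible

The prisoners already outnumber the guards at the west ledge before anyone moves, so the starting position itself is disallowed.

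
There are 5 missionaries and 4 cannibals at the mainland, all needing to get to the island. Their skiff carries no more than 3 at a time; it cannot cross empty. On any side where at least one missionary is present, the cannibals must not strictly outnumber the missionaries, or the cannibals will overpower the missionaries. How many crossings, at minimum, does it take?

Counting alone: each trip to the island takes at most 3 across and each return brings at least 1 back, so after t trips out (and t−1 returns) at most 3t − (t−1) of the 9 are across; that first reaches 9 at t = 4, so at least 7 crossings are needed.
The plan below uses exactly 7 crossings, so it is optimal:
1. 3 cannibals → the island.  (the mainland: 5M 1C; the island: 0M 3C)
2. 1 cannibal ← the mainland.  (the mainland: 5M 2C; the island: 0M 2C)
3. 3 missionaries → the island.  (the mainland: 2M 2C; the island: 3M 2C)
4. 1 missionary ← the mainland.  (the mainland: 3M 2C; the island: 2M 2C)
5. 2 missionaries and 1 cannibal → the island.  (the mainland: 1M 1C; the island: 4M 3C)
6. 1 missionary ← the mainland.  (the mainland: 2M 1C; the island: 3M 3C)
7. 2 missionaries and 1 cannibal → the island.  (the mainland: 0M 0C; the island: 5M 4C)

7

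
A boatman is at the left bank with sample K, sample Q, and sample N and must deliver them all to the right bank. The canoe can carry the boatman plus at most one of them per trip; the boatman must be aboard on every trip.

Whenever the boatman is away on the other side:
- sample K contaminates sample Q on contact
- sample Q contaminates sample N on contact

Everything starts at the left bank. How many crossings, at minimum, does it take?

Counting alone: the boatman can take at most 1 across per trip to the right bank, so moving all 3 needs at least 3 loaded trips out, with a return between consecutive ones — at least 5 crossings.
The safety rule pushes this higher. Following every safe sequence of crossings, the most of the 3 that can be at the right bank as the canoe arrives there on crossing 5 is 2 — never all 3.
So no plan with fewer than 7 crossings exists, and this one achieves 7:
1. Boatman goes to the right bank with sample Q.
2. Boatman goes back to the left bank alone.
3. Boatman goes to the right bank with sample K.
4. Boatman goes back to the left bank with sample Q.
5. Boatman goes to the right bank with sample N.
6. Boatman goes back to the left bank alone.
7. Boatman goes to the right bank with sample Q.

7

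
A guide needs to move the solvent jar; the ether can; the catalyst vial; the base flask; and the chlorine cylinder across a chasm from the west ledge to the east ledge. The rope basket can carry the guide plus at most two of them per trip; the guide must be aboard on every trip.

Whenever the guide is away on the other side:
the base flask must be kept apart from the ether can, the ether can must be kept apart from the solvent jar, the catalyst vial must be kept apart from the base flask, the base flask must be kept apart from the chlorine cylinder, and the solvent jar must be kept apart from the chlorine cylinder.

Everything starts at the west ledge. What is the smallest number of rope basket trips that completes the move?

Counting alone: the guide can take at most 2 across per trip to the east ledge, so moving all 5 needs at least 3 loaded trips out, with a return between consecutive ones — at least 5 crossings.
The safety rule pushes this higher. Following every safe sequence of crossings, the most of the 5 that can be at the east ledge as the rope basket arrives there on crossing 5 is 4 — never all 5.
So no plan with fewer than 7 crossings exists, and this one achieves 7:
1. Guide goes to the east ledge with the base flask and the solvent jar.  [the west ledge: the catalyst vial, the chlorine cylinder, the ether can | the east ledge: the base flask, the solvent jar]
2. Guide goes back to the west ledge alone.  [the west ledge: the catalyst vial, the chlorine cylinder, the ether can | the east ledge: the base flask, the solvent jar]
3. Guide goes to the east ledge with the ether can.  [the west ledge: the catalyst vial, the chlorine cylinder | the east ledge: the base flask, the ether can, the solvent jar]
4. Guide goes back to the west ledge with the base flask and the solvent jar.  [the west ledge: the base flask, the catalyst vial, the chlorine cylinder, the solvent jar | the east ledge: the ether can]
5. Guide goes to the east ledge with the catalyst vial and the chlorine cylinder.  [the west ledge: the base flask, the solvent jar | the east ledge: the catalyst vial, the chlorine cylinder, the ether can]
6. Guide goes back to the west ledge alone.  [the west ledge: the base flask, the solvent jar | the east ledge: the catalyst vial, the chlorine cylinder, the ether can]
7. Guide goes to the east ledge with the base flask and the solvent jar.  [the west ledge: — | the east ledge: the base flask, the catalyst vial, the chlorine cylinder, the ether can, the solvent jar]

7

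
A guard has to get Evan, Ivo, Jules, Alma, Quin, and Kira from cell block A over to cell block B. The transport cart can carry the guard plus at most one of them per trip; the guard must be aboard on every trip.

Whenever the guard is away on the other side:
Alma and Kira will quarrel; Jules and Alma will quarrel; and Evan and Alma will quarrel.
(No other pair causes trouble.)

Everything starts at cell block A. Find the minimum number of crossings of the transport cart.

Following every safe sequence of crossings from the start, the most of the 6 that can be at cell block B as the transport cart arrives there on crossings 1, 3, 5, 7 is 1, 2, 3, 4 respectively; the best ever achieved is 4 of 6.
From crossing 9 on, no configuration arises that was not already reachable earlier: only 36 distinct safe configurations (who is on which side, and where the transport cart is) can ever be reached, none of them has everyone across, and every continuation just revisits them. So no valid plan exists.

impossible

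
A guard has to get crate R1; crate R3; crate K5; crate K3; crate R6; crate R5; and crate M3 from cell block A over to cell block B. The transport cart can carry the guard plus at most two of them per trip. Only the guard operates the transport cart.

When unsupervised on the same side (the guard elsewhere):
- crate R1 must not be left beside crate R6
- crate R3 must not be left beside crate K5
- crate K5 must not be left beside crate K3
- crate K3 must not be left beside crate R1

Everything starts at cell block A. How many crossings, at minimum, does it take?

9

Counting alone: the guard can take at most 2 across per trip to cell block B, so moving all 7 needs at least 4 loaded trips out, with a return between consecutive ones — at least 7 crossings.
The safety rule pushes this higher. Following every safe sequence of crossings, the most of the 7 that can be at cell block B as the transport cart arrives there on crossing 7 is 6 — never all 7.
So no plan with fewer than 9 crossings exists, and this one achieves 9:
1. Guard goes to cell block B with crate K5 and crate R1.  [cell block A: crate K3, crate M3, crate R3, crate R5, crate R6 | cell block B: crate K5, crate R1]
2. Guard goes back to cell block A alone.  [cell block A: crate K3, crate M3, crate R3, crate R5, crate R6 | cell block B: crate K5, crate R1]
3. Guard goes to cell block B with crate R3.  [cell block A: crate K3, crate M3, crate R5, crate R6 | cell block B: crate K5, crate R1, crate R3]
4. Guard goes back to cell block A with crate K5.  [cell block A: crate K3, crate K5, crate M3, crate R5, crate R6 | cell block B: crate R1, crate R3]
5. Guard goes to cell block B with crate K3 and crate R6.  [cell block A: crate K5, crate M3, crate R5 | cell block B: crate K3, crate R1, crate R3, crate R6]
6. Guard goes back to cell block A with crate R1.  [cell block A: crate K5, crate M3, crate R1, crate R5 | cell block B: crate K3, crate R3, crate R6]
7. Guard goes to cell block B with crate M3 and crate R5.  [cell block A: crate K5, crate R1 | cell block B: crate K3, crate M3, crate R3, crate R5, crate R6]
8. Guard goes back to cell block A alone.  [cell block A: crate K5, crate R1 | cell block B: crate K3, crate M3, crate R3, crate R5, crate R6]
9. Guard goes to cell block B with crate K5 and crate R1.  [cell block A: — | cell block B: crate K3, crate K5, crate M3, crate R1, crate R3, crate R5, crate R6]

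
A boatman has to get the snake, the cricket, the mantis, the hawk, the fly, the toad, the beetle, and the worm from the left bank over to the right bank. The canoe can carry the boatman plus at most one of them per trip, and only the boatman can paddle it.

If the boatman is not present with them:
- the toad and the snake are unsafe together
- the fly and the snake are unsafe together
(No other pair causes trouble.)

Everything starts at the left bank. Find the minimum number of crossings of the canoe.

Counting alone: the boatman can take at most 1 across per trip to the right bank, so moving all 8 needs at least 8 loaded trips out, with a return between consecutive ones — at least 15 crossings.
The safety rule pushes this higher. Following every safe sequence of crossings, the most of the 8 that can be at the right bank as the canoe arrives there on crossing 15 is 7 — never all 8.
So no plan with fewer than 17 crossings exists, and this one achieves 17:
1. Boatman goes to the right bank with the snake.  [the left bank: the beetle, the cricket, the fly, the hawk, the mantis, the toad, the worm | the right bank: the snake]
2. Boatman goes back to the left bank alone.  [the left bank: the beetle, the cricket, the fly, the hawk, the mantis, the toad, the worm | the right bank: the snake]
3. Boatman goes to the right bank with the cricket.  [the left bank: the beetle, the fly, the hawk, the mantis, the toad, the worm | the right bank: the cricket, the snake]
4. Boatman goes back to the left bank alone.  [the left bank: the beetle, the fly, the hawk, the mantis, the toad, the worm | the right bank: the cricket, the snake]
5. Boatman goes to the right bank with the mantis.  [the left bank: the beetle, the fly, the hawk, the toad, the worm | the right bank: the cricket, the mantis, the snake]
6. Boatman goes back to the left bank alone.  [the left bank: the beetle, the fly, the hawk, the toad, the worm | the right bank: the cricket, the mantis, the snake]
7. Boatman goes to the right bank with the hawk.  [the left bank: the beetle, the fly, the toad, the worm | the right bank: the cricket, the hawk, the mantis, the snake]
8. Boatman goes back to the left bank alone.  [the left bank: the beetle, the fly, the toad, the worm | the right bank: the cricket, the hawk, the mantis, the snake]
9. Boatman goes to the right bank with the fly.  [the left bank: the beetle, the toad, the worm | the right bank: the cricket, the fly, the hawk, the mantis, the snake]
10. Boatman goes back to the left bank with the snake.  [the left bank: the beetle, the snake, the toad, the worm | the right bank: the cricket, the fly, the hawk, the mantis]
11. Boatman goes to the right bank with the toad.  [the left bank: the beetle, the snake, the worm | the right bank: the cricket, the fly, the hawk, the mantis, the toad]
12. Boatman goes back to the left bank alone.  [the left bank: the beetle, the snake, the worm | the right bank: the cricket, the fly, the hawk, the mantis, the toad]
13. Boatman goes to the right bank with the beetle.  [the left bank: the snake, the worm | the right bank: the beetle, the cricket, the fly, the hawk, the mantis, the toad]
14. Boatman goes back to the left bank alone.  [the left bank: the snake, the worm | the right bank: the beetle, the cricket, the fly, the hawk, the mantis, the toad]
15. Boatman goes to the right bank with the worm.  [the left bank: the snake | the right bank: the beetle, the cricket, the fly, the hawk, the mantis, the toad, the worm]
16. Boatman goes back to the left bank alone.  [the left bank: the snake | the right bank: the beetle, the cricket, the fly, the hawk, the mantis, the toad, the worm]
17. Boatman goes to the right bank with the snake.  [the left bank: — | the right bank: the beetle, the cricket, the fly, the hawk, the mantis, the snake, the toad, the worm]

17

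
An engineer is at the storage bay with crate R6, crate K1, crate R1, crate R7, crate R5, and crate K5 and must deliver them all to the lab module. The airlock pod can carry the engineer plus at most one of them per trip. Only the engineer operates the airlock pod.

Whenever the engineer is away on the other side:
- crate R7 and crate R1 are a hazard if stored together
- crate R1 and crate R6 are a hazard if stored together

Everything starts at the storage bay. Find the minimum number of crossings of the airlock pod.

13

Counting alone: the engineer can take at most 1 across per trip to the lab module, so moving all 6 needs at least 6 loaded trips out, with a return between consecutive ones — at least 11 crossings.
The safety rule pushes this higher. Following every safe sequence of crossings, the most of the 6 that can be at the lab module as the airlock pod arrives there on crossing 11 is 5 — never all 6.
So no plan with fewer than 13 crossings exists, and this one achieves 13:
1. Engineer goes to the lab module with crate R1.  [the storage bay: crate K1, crate K5, crate R5, crate R6, crate R7 | the lab module: crate R1]
2. Engineer goes back to the storage bay alone.  [the storage bay: crate K1, crate K5, crate R5, crate R6, crate R7 | the lab module: crate R1]
3. Engineer goes to the lab module with crate R6.  [the storage bay: crate K1, crate K5, crate R5, crate R7 | the lab module: crate R1, crate R6]
4. Engineer goes back to the storage bay with crate R1.  [the storage bay: crate K1, crate K5, crate R1, crate R5, crate R7 | the lab module: crate R6]
5. Engineer goes to the lab module with crate R7.  [the storage bay: crate K1, crate K5, crate R1, crate R5 | the lab module: crate R6, crate R7]
6. Engineer goes back to the storage bay alone.  [the storage bay: crate K1, crate K5, crate R1, crate R5 | the lab module: crate R6, crate R7]
7. Engineer goes to the lab module with crate K1.  [the storage bay: crate K5, crate R1, crate R5 | the lab module: crate K1, crate R6, crate R7]
8. Engineer goes back to the storage bay alone.  [the storage bay: crate K5, crate R1, crate R5 | the lab module: crate K1, crate R6, crate R7]
9. Engineer goes to the lab module with crate R5.  [the storage bay: crate K5, crate R1 | the lab module: crate K1, crate R5, crate R6, crate R7]
10. Engineer goes back to the storage bay alone.  [the storage bay: crate K5, crate R1 | the lab module: crate K1, crate R5, crate R6, crate R7]
11. Engineer goes to the lab module with crate K5.  [the storage bay: crate R1 | the lab module: crate K1, crate K5, crate R5, crate R6, crate R7]
12. Engineer goes back to the storage bay alone.  [the storage bay: crate R1 | the lab module: crate K1, crate K5, crate R5, crate R6, crate R7]
13. Engineer goes to the lab module with crate R1.  [the storage bay: — | the lab module: crate K1, crate K5, crate R1, crate R5, crate R6, crate R7]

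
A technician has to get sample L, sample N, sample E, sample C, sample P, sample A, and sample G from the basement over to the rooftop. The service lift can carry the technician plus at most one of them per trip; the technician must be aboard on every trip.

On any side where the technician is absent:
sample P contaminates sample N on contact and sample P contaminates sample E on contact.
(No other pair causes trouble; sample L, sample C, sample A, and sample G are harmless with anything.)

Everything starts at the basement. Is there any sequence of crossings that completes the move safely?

1. Technician goes to the rooftop with sample P.
2. Technician goes back to the basement alone.
3. Technician goes to the rooftop with sample L.
4. Technician goes back to the basement alone.
5. Technician goes to the rooftop with sample N.
6. Technician goes back to the basement with sample P.
7. Technician goes to the rooftop with sample E.
8. Technician goes back to the basement alone.
9. Technician goes to the rooftop with sample C.
10. Technician goes back to the basement alone.
11. Technician goes to the rooftop with sample A.
12. Technician goes back to the basement alone.
13. Technician goes to the rooftop with sample G.
14. Technician goes back to the basement alone.
15. Technician goes to the rooftop with sample P.

Yes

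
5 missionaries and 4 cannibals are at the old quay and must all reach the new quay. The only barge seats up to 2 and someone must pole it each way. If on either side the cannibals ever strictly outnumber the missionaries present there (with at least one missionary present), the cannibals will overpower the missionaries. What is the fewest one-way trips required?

15

Counting alone: each trip to the new quay takes at most 2 across and each return brings at least 1 back, so after t trips out (and t−1 returns) at most 2t − (t−1) of the 9 are across; that first reaches 9 at t = 8, so at least 15 crossings are needed.
The plan below uses exactly 15 crossings, so it is optimal:
1. 2 cannibals → the new quay.  (the old quay: 5M 2C; the new quay: 0M 2C)
2. 1 cannibal ← the old quay.  (the old quay: 5M 3C; the new quay: 0M 1C)
3. 2 cannibals → the new quay.  (the old quay: 5M 1C; the new quay: 0M 3C)
4. 1 cannibal ← the old quay.  (the old quay: 5M 2C; the new quay: 0M 2C)
5. 2 missionaries → the new quay.  (the old quay: 3M 2C; the new quay: 2M 2C)
6. 1 cannibal ← the old quay.  (the old quay: 3M 3C; the new quay: 2M 1C)
7. 1 missionary and 1 cannibal → the new quay.  (the old quay: 2M 2C; the new quay: 3M 2C)
8. 1 missionary ← the old quay.  (the old quay: 3M 2C; the new quay: 2M 2C)
9. 1 missionary and 1 cannibal → the new quay.  (the old quay: 2M 1C; the new quay: 3M 3C)
10. 1 cannibal ← the old quay.  (the old quay: 2M 2C; the new quay: 3M 2C)
11. 1 missionary and 1 cannibal → the new quay.  (the old quay: 1M 1C; the new quay: 4M 3C)
12. 1 missionary ← the old quay.  (the old quay: 2M 1C; the new quay: 3M 3C)
13. 1 missionary and 1 cannibal → the new quay.  (the old quay: 1M 0C; the new quay: 4M 4C)
14. 1 cannibal ← the old quay.  (the old quay: 1M 1C; the new quay: 4M 3C)
15. 1 missionary and 1 cannibal → the new quay.  (the old quay: 0M 0C; the new quay: 5M 4C)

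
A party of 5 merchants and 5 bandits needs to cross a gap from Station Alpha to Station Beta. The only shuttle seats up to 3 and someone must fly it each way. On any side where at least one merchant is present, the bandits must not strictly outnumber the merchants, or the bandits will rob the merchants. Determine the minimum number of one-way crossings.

11

Counting alone: each trip to Station Beta takes at most 3 across and each return brings at least 1 back, so after t trips out (and t−1 returns) at most 3t − (t−1) of the 10 are across; that first reaches 10 at t = 5, so at least 9 crossings are needed.
The safety rule pushes this higher. Following every safe sequence of crossings, the most of the 10 that can be at Station Beta as the shuttle arrives there on crossing 9 is 9 — never all 10.
So no plan with fewer than 11 crossings exists, and this one achieves 11:
1. 2 bandits → Station Beta.  (Station Alpha: 5M 3B; Station Beta: 0M 2B)
2. 1 bandit ← Station Alpha.  (Station Alpha: 5M 4B; Station Beta: 0M 1B)
3. 3 bandits → Station Beta.  (Station Alpha: 5M 1B; Station Beta: 0M 4B)
4. 1 bandit ← Station Alpha.  (Station Alpha: 5M 2B; Station Beta: 0M 3B)
5. 3 merchants → Station Beta.  (Station Alpha: 2M 2B; Station Beta: 3M 3B)
6. 1 merchant and 1 bandit ← Station Alpha.  (Station Alpha: 3M 3B; Station Beta: 2M 2B)
7. 3 merchants → Station Beta.  (Station Alpha: 0M 3B; Station Beta: 5M 2B)
8. 1 bandit ← Station Alpha.  (Station Alpha: 0M 4B; Station Beta: 5M 1B)
9. 2 bandits → Station Beta.  (Station Alpha: 0M 2B; Station Beta: 5M 3B)
10. 1 bandit ← Station Alpha.  (Station Alpha: 0M 3B; Station Beta: 5M 2B)
11. 3 bandits → Station Beta.  (Station Alpha: 0M 0B; Station Beta: 5M 5B)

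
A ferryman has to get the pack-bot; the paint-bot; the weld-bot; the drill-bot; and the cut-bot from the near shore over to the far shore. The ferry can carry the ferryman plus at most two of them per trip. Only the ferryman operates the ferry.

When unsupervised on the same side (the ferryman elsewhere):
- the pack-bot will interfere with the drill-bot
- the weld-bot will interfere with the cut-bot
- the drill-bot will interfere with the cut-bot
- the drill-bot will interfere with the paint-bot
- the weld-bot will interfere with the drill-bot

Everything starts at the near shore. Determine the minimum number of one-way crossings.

Counting alone: the ferryman can take at most 2 across per trip to the far shore, so moving all 5 needs at least 3 loaded trips out, with a return between consecutive ones — at least 5 crossings.
The safety rule pushes this higher. Following every safe sequence of crossings, the most of the 5 that can be at the far shore as the ferry arrives there on crossing 5 is 4 — never all 5.
So no plan with fewer than 7 crossings exists, and this one achieves 7:
1. Ferryman goes to the far shore with the drill-bot and the weld-bot.
2. Ferryman goes back to the near shore with the weld-bot.
3. Ferryman goes to the far shore with the pack-bot and the weld-bot.
4. Ferryman goes back to the near shore with the drill-bot.
5. Ferryman goes to the far shore with the drill-bot and the paint-bot.
6. Ferryman goes back to the near shore with the drill-bot.
7. Ferryman goes to the far shore with the cut-bot and the drill-bot.

7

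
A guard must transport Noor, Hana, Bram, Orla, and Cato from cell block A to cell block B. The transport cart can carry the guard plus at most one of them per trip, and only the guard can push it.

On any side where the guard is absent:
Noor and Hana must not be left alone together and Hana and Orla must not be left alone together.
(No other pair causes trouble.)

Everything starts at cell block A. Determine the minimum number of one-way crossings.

Counting alone: the guard can take at most 1 across per trip to cell block B, so moving all 5 needs at least 5 loaded trips out, with a return between consecutive ones — at least 9 crossings.
The safety rule pushes this higher. Following every safe sequence of crossings, the most of the 5 that can be at cell block B as the transport cart arrives there on crossing 9 is 4 — never all 5.
So no plan with fewer than 11 crossings exists, and this one achieves 11:
1. Guard goes to cell block B with Hana.
2. Guard goes back to cell block A alone.
3. Guard goes to cell block B with Noor.
4. Guard goes back to cell block A with Hana.
5. Guard goes to cell block B with Orla.
6. Guard goes back to cell block A alone.
7. Guard goes to cell block B with Bram.
8. Guard goes back to cell block A alone.
9. Guard goes to cell block B with Cato.
10. Guard goes back to cell block A alone.
11. Guard goes to cell block B with Hana.

11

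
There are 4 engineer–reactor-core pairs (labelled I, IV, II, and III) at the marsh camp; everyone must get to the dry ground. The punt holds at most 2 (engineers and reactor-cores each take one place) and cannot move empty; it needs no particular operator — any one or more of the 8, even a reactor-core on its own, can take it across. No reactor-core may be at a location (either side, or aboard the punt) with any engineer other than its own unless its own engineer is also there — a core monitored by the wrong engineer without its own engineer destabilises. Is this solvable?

Following every safe sequence of crossings from the start, the most of the 8 that can be at the dry ground as the punt arrives there on crossings 1, 3, 5 is 2, 3, 4 respectively; the best ever achieved is 4 of 8.
From crossing 7 on, no configuration arises that was not already reachable earlier: only 44 distinct safe configurations (who is on which side, and where the punt is) can ever be reached, none of them has everyone across, and every continuation just revisits them. So no valid plan exists.

No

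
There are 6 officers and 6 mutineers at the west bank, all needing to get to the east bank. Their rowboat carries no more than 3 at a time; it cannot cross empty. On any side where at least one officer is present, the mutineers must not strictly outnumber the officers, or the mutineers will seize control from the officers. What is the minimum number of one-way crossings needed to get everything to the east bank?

impossible

Following every safe sequence of crossings from the start, the most of the 12 that can be at the east bank as the rowboat arrives there on crossings 1, 3, 5 is 3, 5, 6 respectively; the best ever achieved is 6 of 12.
From crossing 7 on, no configuration arises that was not already reachable earlier: only 17 distinct safe configurations (who is on which side, and where the rowboat is) can ever be reached, none of them has everyone across, and every continuation just revisits them. They are: 0 officers + 0 mutineers across (rowboat back at the start); 0 officers + 1 mutineer across (rowboat there); 0 officers + 1 mutineer across (rowboat back at the start); 0 officers + 2 mutineers across (rowboat there); 0 officers + 2 mutineers across (rowboat back at the start); 0 officers + 3 mutineers across (rowboat there); 0 officers + 3 mutineers across (rowboat back at the start); 0 officers + 4 mutineers across (rowboat there); 0 officers + 4 mutineers across (rowboat back at the start); 0 officers + 5 mutineers across (rowboat there); 0 officers + 5 mutineers across (rowboat back at the start); 0 officers + 6 mutineers across (rowboat there); 1 officer + 1 mutineer across (rowboat there); 1 officer + 1 mutineer across (rowboat back at the start); 2 officers + 2 mutineers across (rowboat there); 2 officers + 2 mutineers across (rowboat back at the start); 3 officers + 3 mutineers across (rowboat there). So no valid plan exists.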